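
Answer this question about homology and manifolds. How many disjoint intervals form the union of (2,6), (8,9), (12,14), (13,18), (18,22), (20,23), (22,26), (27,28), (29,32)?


Sort and merge overlapping open intervals.
Merged: (2,6), (8,9), (12,18), (18,26), (27,28), (29,32).
Number of components = 6

6


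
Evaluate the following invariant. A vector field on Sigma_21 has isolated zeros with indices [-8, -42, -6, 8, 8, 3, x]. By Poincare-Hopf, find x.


Poincare-Hopf: sum of indices = chi(M).
chi(Sigma_21) = 2 - 2*21 = -40.
Sum of known indices = -37.
x = chi - (sum known) = -40 - (-37) = -3

-3


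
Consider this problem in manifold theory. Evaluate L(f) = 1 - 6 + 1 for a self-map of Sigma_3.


L(f) = tr(f_0*) - tr(f_1*) + tr(f_2*).
= 1 - (6) + (1)
= -4

-4


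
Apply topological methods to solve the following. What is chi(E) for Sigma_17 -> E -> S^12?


chi(S^12) = 2 (n even), chi(Sigma_17) = 2 - 2*17 = -32.
chi(E) = 2 * (-32) = -64

-64


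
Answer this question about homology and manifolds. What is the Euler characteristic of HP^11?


HP^11 has one cell in each dimension 0, 4, ..., 4*11 (11+1 cells, all even-dim).
chi = 11 + 1 = 12

12


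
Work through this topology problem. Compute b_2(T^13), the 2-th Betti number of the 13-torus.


By the Kunneth formula, b_k(T^n) = C(n,k).
b_2(T^13) = C(13,2).
C(13,2) = 13!/(2!*11!) = 78

78


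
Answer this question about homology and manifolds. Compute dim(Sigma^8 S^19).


Each suspension raises dimension by 1: Sigma S^n = S^{n+1}.
Sigma^8 S^19 = S^{19+8} = S^27

27


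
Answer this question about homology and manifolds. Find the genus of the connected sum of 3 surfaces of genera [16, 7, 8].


Genus is additive under connected sum of orientable surfaces.
g = 16 + 7 + 8 = 31

31


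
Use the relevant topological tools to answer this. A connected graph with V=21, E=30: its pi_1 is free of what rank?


For a connected graph: rank(pi_1) = b_1 = E - V + 1 = 1 - chi.
chi = V - E = 21 - 30 = -9.
rank = 1 - (-9) = 30 - 21 + 1 = 10

10


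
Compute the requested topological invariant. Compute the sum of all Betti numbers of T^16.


b_k(T^16) = C(16,k), so the sum over k is sum_k C(16,k) = 2^16.
Total = 2^16 = 65536

65536


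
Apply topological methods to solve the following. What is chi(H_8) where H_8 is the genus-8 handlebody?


A genus-g handlebody deformation retracts to a wedge of g circles.
chi(vee_g S^1) = 1 - g.
chi(H_8) = 1 - 8 = -7

-7


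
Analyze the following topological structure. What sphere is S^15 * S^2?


Join of spheres: S^m * S^n = S^{m+n+1}.
dim = 15 + 2 + 1 = 18

18


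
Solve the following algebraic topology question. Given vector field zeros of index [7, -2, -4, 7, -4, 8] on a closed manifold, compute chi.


Poincare-Hopf: chi(M) = sum of indices of zeros.
chi = (7) + (-2) + (-4) + (7) + (-4) + (8) = 12

12


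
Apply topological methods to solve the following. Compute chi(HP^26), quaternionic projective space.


HP^26 has one cell in each dimension 0, 4, ..., 4*26 (26+1 cells, all even-dim).
chi = 26 + 1 = 27

27


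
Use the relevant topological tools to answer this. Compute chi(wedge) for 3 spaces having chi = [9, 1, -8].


chi(A v B) = chi(A) + chi(B) - 1 (one point identified).
For 3 spaces: chi = (sum chi_i) - (3 - 1).
sum = 2; chi = 2 - 2 = 0

0


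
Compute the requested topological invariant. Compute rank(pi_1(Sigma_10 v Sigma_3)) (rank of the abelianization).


For a wedge: H_1(A v B) = H_1(A) + H_1(B).
b_1(Sigma_10) = 20, b_1(Sigma_3) = 6.
b_1 = 20 + 6 = 26

26


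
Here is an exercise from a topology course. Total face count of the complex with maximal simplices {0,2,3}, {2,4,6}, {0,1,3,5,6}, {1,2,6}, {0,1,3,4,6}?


Each maximal simplex on m vertices has 2^m - 1 nonempty faces.
Take the union (dedupe shared faces).
Total distinct faces = 56

56


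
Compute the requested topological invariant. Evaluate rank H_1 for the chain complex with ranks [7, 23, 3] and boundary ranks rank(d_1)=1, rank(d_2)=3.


rank H_k = rank(ker d_k) - rank(im d_{k+1}).
rank(ker d_1) = rank(C_1) - rank(d_1) = 23 - 1 = 22.
rank(im d_{1+1}) = 3.
rank H_1 = 22 - 3 = 19

19


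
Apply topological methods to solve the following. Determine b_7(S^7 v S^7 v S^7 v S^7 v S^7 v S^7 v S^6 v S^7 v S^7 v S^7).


For a wedge of spheres, H_k (k>0) is free on one generator per sphere of dimension k.
Spheres of dimension 7: count = 9.
b_7 = 9

9


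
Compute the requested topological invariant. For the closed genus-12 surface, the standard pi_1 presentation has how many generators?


Standard presentation: pi_1(Sigma_g) = <a_1,b_1,...,a_g,b_g | [a_1,b_1]...[a_g,b_g] = 1>.
Number of generators = 2g = 2*12 = 24

24


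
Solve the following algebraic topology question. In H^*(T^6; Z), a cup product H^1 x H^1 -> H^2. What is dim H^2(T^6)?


Cup product: H^p x H^q -> H^{p+q}; here p+q = 1+1 = 2.
rank H^k(T^n) = C(n,k).
C(6,2) = 15

15


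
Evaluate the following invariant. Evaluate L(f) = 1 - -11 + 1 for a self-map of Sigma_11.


L(f) = tr(f_0*) - tr(f_1*) + tr(f_2*).
= 1 - (-11) + (1)
= 13

13


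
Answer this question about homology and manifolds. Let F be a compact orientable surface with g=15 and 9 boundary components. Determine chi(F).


For a compact orientable surface with genus g and b boundary components: chi = 2 - 2g - b.
chi = 2 - 2*15 - 9 = 2 - 30 - 9 = -37

-37


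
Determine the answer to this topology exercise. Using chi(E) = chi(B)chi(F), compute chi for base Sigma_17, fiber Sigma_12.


For a fiber bundle F -> E -> B (with CW structure): chi(E) = chi(B) * chi(F).
chi(Sigma_17) = -32, chi(Sigma_12) = -22.
chi(E) = (-32) * (-22) = 704

704


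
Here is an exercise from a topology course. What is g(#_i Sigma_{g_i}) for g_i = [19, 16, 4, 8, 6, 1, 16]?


Genus is additive under connected sum of orientable surfaces.
g = 19 + 16 + 4 + 8 + 6 + 1 + 16 = 70

70


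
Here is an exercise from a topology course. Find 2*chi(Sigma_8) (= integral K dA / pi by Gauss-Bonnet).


Gauss-Bonnet: integral K dA = 2*pi*chi(M).
chi(Sigma_8) = 2 - 2*8 = -14.
(integral K dA)/pi = 2*chi = 2*(-14) = -28

-28


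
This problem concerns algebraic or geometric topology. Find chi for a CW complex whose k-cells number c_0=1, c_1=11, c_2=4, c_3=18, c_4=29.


chi = sum_k (-1)^k c_k.
= (-1)^0*1 + (-1)^1*11 + (-1)^2*4 + (-1)^3*18 + (-1)^4*29
= (1) + (-11) + (4) + (-18) + (29)
= 5

5


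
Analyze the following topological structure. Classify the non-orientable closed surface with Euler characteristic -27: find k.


chi = 2 - k for closed non-orientable surfaces with k crosscaps.
-27 = 2 - k
k = 2 - (-27) = 29

29


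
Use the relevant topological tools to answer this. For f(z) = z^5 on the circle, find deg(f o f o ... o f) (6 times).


deg(f) = 5. Degree is multiplicative: deg(f^6) = (deg f)^6.
deg(f^6) = (5)^6 = 15625

15625


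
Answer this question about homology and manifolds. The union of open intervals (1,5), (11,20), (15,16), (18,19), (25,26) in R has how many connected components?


Sort and merge overlapping open intervals.
Merged: (1,5), (11,20), (25,26).
Number of components = 3

3


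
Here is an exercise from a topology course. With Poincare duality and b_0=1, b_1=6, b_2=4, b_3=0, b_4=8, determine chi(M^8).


By Poincare duality b_k = b_{8-k}, so full Betti numbers: b_0=1, b_1=6, b_2=4, b_3=0, b_4=8, b_5=0, b_6=4, b_7=6, b_8=1.
chi = sum (-1)^k b_k = 6

6


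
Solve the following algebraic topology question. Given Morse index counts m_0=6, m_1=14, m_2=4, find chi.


Morse theory: chi(M) = sum_k (-1)^k m_k where m_k = #(index-k critical points).
= (6) + (-14) + (4) = -4

-4


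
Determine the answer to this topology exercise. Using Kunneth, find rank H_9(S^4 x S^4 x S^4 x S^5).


Each S^d has Poincare polynomial 1 + t^d.
The product S^4 x S^4 x S^4 x S^5 has Poincare polynomial prod(1+t^d_i).
Expanding: b_0=1, b_4=3, b_5=1, b_8=3, b_9=3, b_12=1, b_13=3, b_17=1.
b_9 = 3

3


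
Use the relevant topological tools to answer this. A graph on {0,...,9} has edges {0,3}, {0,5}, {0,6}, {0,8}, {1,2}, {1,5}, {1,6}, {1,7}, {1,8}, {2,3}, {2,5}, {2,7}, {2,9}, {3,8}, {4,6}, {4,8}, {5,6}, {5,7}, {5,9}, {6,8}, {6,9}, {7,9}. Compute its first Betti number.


b_1 = E - V + (number of components).
E = 22, V = 10, components = 1.
b_1 = 22 - 10 + 1 = 13

13


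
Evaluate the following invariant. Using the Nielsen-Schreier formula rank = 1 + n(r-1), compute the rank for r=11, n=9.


Nielsen-Schreier: an index-n subgroup of F_r is free of rank 1 + n(r-1).
Equivalently: chi(cover) = n*chi(base); chi(vee_r S^1) = 1 - 11 = -10.
chi(E) = 9*(-10) = -90; rank = 1 - chi(E) = 1 - (-90) = 91.
rank = 1 + 9*(11-1) = 1 + 90 = 91

91


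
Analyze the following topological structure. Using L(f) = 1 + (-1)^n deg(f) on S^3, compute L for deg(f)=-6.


On S^3: L(f) = tr(f_0*) + (-1)^3 tr(f_3*) = 1 + (-1)^3 * deg(f).
L(f) = 1 + (-1)^3 * -6 = 1 + 6 = 7

7


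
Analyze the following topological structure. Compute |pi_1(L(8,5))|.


pi_1(L(p,q)) = Z/pZ for any q coprime to p.
|pi_1(L(8,5))| = 8

8


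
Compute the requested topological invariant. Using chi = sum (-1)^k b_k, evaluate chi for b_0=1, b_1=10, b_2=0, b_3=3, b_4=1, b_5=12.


chi = sum_k (-1)^k b_k.
= (1) + (-10) + (0) + (-3) + (1) + (-12)
= -23

-23


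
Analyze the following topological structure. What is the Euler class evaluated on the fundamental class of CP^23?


For any closed oriented manifold, <e(TM),[M]> = chi(M).
chi(CP^23) = 23+1 = 24

24


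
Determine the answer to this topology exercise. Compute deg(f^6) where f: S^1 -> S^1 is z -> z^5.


deg(f) = 5. Degree is multiplicative: deg(f^6) = (deg f)^6.
deg(f^6) = (5)^6 = 15625

15625


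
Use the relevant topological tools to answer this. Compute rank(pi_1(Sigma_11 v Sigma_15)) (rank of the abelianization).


For a wedge: H_1(A v B) = H_1(A) + H_1(B).
b_1(Sigma_11) = 22, b_1(Sigma_15) = 30.
b_1 = 22 + 30 = 52

52


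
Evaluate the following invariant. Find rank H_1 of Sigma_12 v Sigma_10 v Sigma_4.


For a wedge X v Y: reduced H_k(X v Y) = H_k(X) + H_k(Y).
Each Sigma_g contributes b_1 = 2g.
b_1 = 24 + 20 + 8 = 52

52


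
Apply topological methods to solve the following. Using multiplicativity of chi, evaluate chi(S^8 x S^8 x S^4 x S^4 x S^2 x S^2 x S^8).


chi is multiplicative: chi(X x Y) = chi(X) chi(Y).
Each even-dim sphere has chi = 2. There are 7 factors.
chi = 2^7 = 128

128


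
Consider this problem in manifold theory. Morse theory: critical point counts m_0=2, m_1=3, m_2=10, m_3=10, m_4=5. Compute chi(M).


Morse theory: chi(M) = sum_k (-1)^k m_k where m_k = #(index-k critical points).
= (2) + (-3) + (10) + (-10) + (5) = 4

4


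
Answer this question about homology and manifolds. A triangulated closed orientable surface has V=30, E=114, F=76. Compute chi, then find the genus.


chi = V - E + F = 30 - 114 + 76 = -8
For orientable closed surface: chi = 2 - 2g, so g = (2 - chi)/2.
g = (2 - (-8)) / 2 = 10 / 2 = 5

5


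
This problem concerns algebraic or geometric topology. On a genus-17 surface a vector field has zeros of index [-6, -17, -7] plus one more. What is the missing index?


Poincare-Hopf: sum of indices = chi(M).
chi(Sigma_17) = 2 - 2*17 = -32.
Sum of known indices = -30.
x = chi - (sum known) = -32 - (-30) = -2

-2


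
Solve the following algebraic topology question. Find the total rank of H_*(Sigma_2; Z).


For Sigma_2: b_0 = 1, b_1 = 2g = 4, b_2 = 1.
Total = 1 + 4 + 1 = 6

6


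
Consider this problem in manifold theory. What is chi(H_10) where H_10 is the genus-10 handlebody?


A genus-g handlebody deformation retracts to a wedge of g circles.
chi(vee_g S^1) = 1 - g.
chi(H_10) = 1 - 10 = -9

-9


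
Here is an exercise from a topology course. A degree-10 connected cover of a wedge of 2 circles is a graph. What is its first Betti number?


Nielsen-Schreier: an index-n subgroup of F_r is free of rank 1 + n(r-1).
Equivalently: chi(cover) = n*chi(base); chi(vee_r S^1) = 1 - 2 = -1.
chi(E) = 10*(-1) = -10; rank = 1 - chi(E) = 1 - (-10) = 11.
rank = 1 + 10*(2-1) = 1 + 10 = 11

11


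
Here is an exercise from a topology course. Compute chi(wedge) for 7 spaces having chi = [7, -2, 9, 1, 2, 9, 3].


chi(A v B) = chi(A) + chi(B) - 1 (one point identified).
For 7 spaces: chi = (sum chi_i) - (7 - 1).
sum = 29; chi = 29 - 6 = 23

23


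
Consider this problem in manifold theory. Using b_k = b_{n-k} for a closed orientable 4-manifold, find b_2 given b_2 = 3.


Poincare duality for closed orientable n-manifolds: b_k = b_{n-k}.
Here n = 4, so b_2 = b_2 = 3

3


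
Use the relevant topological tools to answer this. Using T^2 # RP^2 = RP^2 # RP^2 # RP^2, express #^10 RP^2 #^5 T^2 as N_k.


Since a >= 1, the sum is non-orientable; each T^2 can be replaced by RP^2 # RP^2 (since T^2#RP^2 = 3RP^2).
Total crosscaps k = 10 + 2*5 = 20.
Check via chi: chi = 10*1 + 5*0 - (10+5-1)*2 = -18 = 2 - k = -18. Consistent.

20


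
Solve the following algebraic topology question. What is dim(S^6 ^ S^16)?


S^m ^ S^n = S^{m+n}.
k = 6 + 16 = 22

22


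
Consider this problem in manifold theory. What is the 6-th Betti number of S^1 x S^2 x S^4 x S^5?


Each S^d has Poincare polynomial 1 + t^d.
The product S^1 x S^2 x S^4 x S^5 has Poincare polynomial prod(1+t^d_i).
Expanding: b_0=1, b_1=1, b_2=1, b_3=1, b_4=1, b_5=2, b_6=2, b_7=2, b_8=1, b_9=1, b_10=1, b_11=1, b_12=1.
b_6 = 2

2


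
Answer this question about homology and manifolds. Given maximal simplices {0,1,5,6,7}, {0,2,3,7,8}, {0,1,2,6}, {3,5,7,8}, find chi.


Enumerate all faces; f-vector: f_0=8, f_1=23, f_2=26, f_3=12, f_4=2.
chi = sum (-1)^k f_k = 1

1


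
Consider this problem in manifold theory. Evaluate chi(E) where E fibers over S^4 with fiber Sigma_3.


chi(S^4) = 2 (n even), chi(Sigma_3) = 2 - 2*3 = -4.
chi(E) = 2 * (-4) = -8

-8


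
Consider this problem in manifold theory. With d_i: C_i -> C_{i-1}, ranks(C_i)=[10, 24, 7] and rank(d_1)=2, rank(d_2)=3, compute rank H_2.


rank H_k = rank(ker d_k) - rank(im d_{k+1}).
rank(ker d_2) = rank(C_2) - rank(d_2) = 7 - 3 = 4.
rank(im d_{2+1}) = 0.
rank H_2 = 4 - 0 = 4

4


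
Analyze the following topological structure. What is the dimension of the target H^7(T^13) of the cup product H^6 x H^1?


Cup product: H^p x H^q -> H^{p+q}; here p+q = 6+1 = 7.
rank H^k(T^n) = C(n,k).
C(13,7) = 1716

1716


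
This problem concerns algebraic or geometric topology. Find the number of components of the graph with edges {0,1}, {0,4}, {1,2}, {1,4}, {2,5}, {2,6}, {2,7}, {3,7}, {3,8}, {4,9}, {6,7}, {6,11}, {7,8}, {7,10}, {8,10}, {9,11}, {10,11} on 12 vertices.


Run DFS/union-find over 12 vertices.
V = 12, E = 17.
Number of components = 1

1


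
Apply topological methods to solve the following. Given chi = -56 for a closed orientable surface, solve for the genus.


chi = 2 - 2g for closed orientable surfaces.
-56 = 2 - 2g
2g = 2 - (-56) = 58
g = 29

29


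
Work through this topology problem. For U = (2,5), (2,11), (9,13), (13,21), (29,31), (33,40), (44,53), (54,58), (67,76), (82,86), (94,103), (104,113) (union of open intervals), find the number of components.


Sort and merge overlapping open intervals.
Merged: (2,13), (13,21), (29,31), (33,40), (44,53), (54,58), (67,76), (82,86), (94,103), (104,113).
Number of components = 10

10


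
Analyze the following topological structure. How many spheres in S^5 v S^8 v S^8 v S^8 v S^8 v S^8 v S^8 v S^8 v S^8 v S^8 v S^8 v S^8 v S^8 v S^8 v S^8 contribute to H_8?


For a wedge of spheres, H_k (k>0) is free on one generator per sphere of dimension k.
Spheres of dimension 8: count = 14.
b_8 = 14

14


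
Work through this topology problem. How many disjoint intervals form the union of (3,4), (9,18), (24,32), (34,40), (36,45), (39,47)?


Sort and merge overlapping open intervals.
Merged: (3,4), (9,18), (24,32), (34,47).
Number of components = 4

4


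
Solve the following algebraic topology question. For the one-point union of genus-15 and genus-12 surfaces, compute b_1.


For a wedge: H_1(A v B) = H_1(A) + H_1(B).
b_1(Sigma_15) = 30, b_1(Sigma_12) = 24.
b_1 = 30 + 24 = 54

54


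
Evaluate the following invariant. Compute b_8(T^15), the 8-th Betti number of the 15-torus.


By the Kunneth formula, b_k(T^n) = C(n,k).
b_8(T^15) = C(15,8).
C(15,8) = 15!/(8!*7!) = 6435

6435


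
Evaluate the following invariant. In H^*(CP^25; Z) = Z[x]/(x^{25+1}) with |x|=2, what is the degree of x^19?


|x| = 2 in H^*(CP^n).
|x^19| = 19 * |x| = 19 * 2 = 38

38


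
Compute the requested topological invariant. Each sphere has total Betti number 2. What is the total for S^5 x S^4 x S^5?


Total Betti number is multiplicative under products.
Each S^d (d>=1) has total Betti number 2.
There are 3 sphere factors.
Total = 2^3 = 8

8


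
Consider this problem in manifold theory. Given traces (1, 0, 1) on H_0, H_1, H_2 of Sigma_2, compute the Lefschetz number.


L(f) = tr(f_0*) - tr(f_1*) + tr(f_2*).
= 1 - (0) + (1)
= 2

2


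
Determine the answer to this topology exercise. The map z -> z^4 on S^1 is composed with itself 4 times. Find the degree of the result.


deg(f) = 4. Degree is multiplicative: deg(f^4) = (deg f)^4.
deg(f^4) = (4)^4 = 256

256


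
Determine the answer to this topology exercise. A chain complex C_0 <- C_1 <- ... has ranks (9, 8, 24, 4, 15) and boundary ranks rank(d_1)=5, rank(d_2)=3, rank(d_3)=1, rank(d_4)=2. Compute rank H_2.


rank H_k = rank(ker d_k) - rank(im d_{k+1}).
rank(ker d_2) = rank(C_2) - rank(d_2) = 24 - 3 = 21.
rank(im d_{2+1}) = 1.
rank H_2 = 21 - 1 = 20

20


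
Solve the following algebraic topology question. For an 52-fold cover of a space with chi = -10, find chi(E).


For a finite covering: chi(E) = (number of sheets) * chi(B).
chi(E) = 52 * (-10) = -520

-520


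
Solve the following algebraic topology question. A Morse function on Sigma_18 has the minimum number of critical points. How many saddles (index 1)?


A perfect Morse function has m_k = b_k.
For Sigma_18: b_0=1, b_1=2g=36, b_2=1.
Saddles m_1 = 2g = 36

36


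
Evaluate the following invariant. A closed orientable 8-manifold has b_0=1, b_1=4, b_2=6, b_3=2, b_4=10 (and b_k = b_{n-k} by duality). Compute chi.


By Poincare duality b_k = b_{8-k}, so full Betti numbers: b_0=1, b_1=4, b_2=6, b_3=2, b_4=10, b_5=2, b_6=6, b_7=4, b_8=1.
chi = sum (-1)^k b_k = 12

12


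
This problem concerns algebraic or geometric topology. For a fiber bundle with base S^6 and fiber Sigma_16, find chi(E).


chi(S^6) = 2 (n even), chi(Sigma_16) = 2 - 2*16 = -30.
chi(E) = 2 * (-30) = -60

-60


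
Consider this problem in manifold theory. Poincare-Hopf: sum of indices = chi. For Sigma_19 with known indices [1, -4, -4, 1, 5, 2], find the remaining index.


Poincare-Hopf: sum of indices = chi(M).
chi(Sigma_19) = 2 - 2*19 = -36.
Sum of known indices = 1.
x = chi - (sum known) = -36 - (1) = -37

-37


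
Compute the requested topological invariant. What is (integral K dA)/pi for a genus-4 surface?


Gauss-Bonnet: integral K dA = 2*pi*chi(M).
chi(Sigma_4) = 2 - 2*4 = -6.
(integral K dA)/pi = 2*chi = 2*(-6) = -12

-12


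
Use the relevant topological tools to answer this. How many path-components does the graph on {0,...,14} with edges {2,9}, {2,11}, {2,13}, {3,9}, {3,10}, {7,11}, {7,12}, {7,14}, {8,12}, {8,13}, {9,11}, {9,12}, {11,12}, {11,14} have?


Run DFS/union-find over 15 vertices.
V = 15, E = 14.
Number of components = 6

6


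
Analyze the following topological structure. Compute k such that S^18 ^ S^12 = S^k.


S^m ^ S^n = S^{m+n}.
k = 18 + 12 = 30

30


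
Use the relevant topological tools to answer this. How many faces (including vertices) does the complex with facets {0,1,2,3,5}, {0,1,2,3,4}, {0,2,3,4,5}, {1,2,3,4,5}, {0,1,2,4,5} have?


Each maximal simplex on m vertices has 2^m - 1 nonempty faces.
Take the union (dedupe shared faces).
Total distinct faces = 61

61


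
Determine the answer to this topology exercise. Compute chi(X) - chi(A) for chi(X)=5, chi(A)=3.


Relative Euler characteristic: chi(X, A) = chi(X) - chi(A).
= 5 - (3) = 2

2


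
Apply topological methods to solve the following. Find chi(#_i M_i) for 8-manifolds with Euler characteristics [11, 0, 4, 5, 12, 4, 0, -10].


For n-manifolds: chi(A#B) = chi(A) + chi(B) - chi(S^8).
chi(S^8) = 1 + (-1)^8 = 2.
chi(#) = (sum chi_i) - (8-1)*chi(S^8) = 26 - 7*2 = 12

12


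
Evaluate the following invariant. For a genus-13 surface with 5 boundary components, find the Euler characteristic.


For a compact orientable surface with genus g and b boundary components: chi = 2 - 2g - b.
chi = 2 - 2*13 - 5 = 2 - 26 - 5 = -29

-29


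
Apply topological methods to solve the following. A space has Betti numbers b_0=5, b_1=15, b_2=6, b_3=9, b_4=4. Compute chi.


chi = sum_k (-1)^k b_k.
= (5) + (-15) + (6) + (-9) + (4)
= -9

-9


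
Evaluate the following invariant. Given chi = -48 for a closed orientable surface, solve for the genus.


chi = 2 - 2g for closed orientable surfaces.
-48 = 2 - 2g
2g = 2 - (-48) = 50
g = 25

25


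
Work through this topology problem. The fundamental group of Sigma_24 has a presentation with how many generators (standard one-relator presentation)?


Standard presentation: pi_1(Sigma_g) = <a_1,b_1,...,a_g,b_g | [a_1,b_1]...[a_g,b_g] = 1>.
Number of generators = 2g = 2*24 = 48

48


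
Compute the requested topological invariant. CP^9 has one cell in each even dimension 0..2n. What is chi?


CP^9 has one cell in each even dimension 0, 2, ..., 2*9 (9+1 cells total).
All cells are even-dimensional, so chi = number of cells.
chi = 9 + 1 = 10

10


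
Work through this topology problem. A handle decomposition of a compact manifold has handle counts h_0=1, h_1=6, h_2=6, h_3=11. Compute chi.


Handles of index k contribute (-1)^k to chi (same as CW cells).
chi = (1) + (-6) + (6) + (-11) = -10

-10


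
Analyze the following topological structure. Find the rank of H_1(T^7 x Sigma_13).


pi_1(A x B) = pi_1(A) x pi_1(B); rank of abelianization = b_1.
b_1(T^7) = 7, b_1(Sigma_13) = 2*13 = 26.
b_1(product) = 7 + 26 = 33

33


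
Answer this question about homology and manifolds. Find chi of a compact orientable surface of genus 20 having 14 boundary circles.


For a compact orientable surface with genus g and b boundary components: chi = 2 - 2g - b.
chi = 2 - 2*20 - 14 = 2 - 40 - 14 = -52

-52


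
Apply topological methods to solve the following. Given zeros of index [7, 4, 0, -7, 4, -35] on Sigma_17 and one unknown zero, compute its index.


Poincare-Hopf: sum of indices = chi(M).
chi(Sigma_17) = 2 - 2*17 = -32.
Sum of known indices = -27.
x = chi - (sum known) = -32 - (-27) = -5

-5


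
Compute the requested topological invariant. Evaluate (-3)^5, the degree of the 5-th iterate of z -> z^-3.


deg(f) = -3. Degree is multiplicative: deg(f^5) = (deg f)^5.
deg(f^5) = (-3)^5 = -243

-243


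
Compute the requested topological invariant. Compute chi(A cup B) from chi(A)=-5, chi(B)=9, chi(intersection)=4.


chi(A cup B) = chi(A) + chi(B) - chi(A cap B)
= -5 + (9) - (4)
= 0

0


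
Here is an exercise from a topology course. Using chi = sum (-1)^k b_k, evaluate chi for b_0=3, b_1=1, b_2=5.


chi = sum_k (-1)^k b_k.
= (3) + (-1) + (5)
= 7

7


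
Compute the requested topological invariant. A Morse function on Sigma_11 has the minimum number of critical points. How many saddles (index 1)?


A perfect Morse function has m_k = b_k.
For Sigma_11: b_0=1, b_1=2g=22, b_2=1.
Saddles m_1 = 2g = 22

22


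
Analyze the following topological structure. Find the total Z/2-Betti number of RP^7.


H^k(RP^7; Z/2) = Z/2 for each 0 <= k <= 7.
Total dimension = 7 + 1 = 8

8


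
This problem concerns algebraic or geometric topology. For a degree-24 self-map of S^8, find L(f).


On S^8: L(f) = tr(f_0*) + (-1)^8 tr(f_8*) = 1 + (-1)^8 * deg(f).
L(f) = 1 + (-1)^8 * 24 = 1 + 24 = 25

25


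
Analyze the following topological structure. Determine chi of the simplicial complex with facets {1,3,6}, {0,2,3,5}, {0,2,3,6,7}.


Enumerate all faces; f-vector: f_0=7, f_1=15, f_2=14, f_3=6, f_4=1.
chi = sum (-1)^k f_k = 1

1


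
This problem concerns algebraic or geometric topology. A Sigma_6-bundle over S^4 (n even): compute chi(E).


chi(S^4) = 2 (n even), chi(Sigma_6) = 2 - 2*6 = -10.
chi(E) = 2 * (-10) = -20

-20


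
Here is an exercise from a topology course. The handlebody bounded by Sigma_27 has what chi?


A genus-g handlebody deformation retracts to a wedge of g circles.
chi(vee_g S^1) = 1 - g.
chi(H_27) = 1 - 27 = -26

-26


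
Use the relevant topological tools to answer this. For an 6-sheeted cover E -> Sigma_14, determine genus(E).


For an n-sheeted cover: chi(E) = n * chi(B).
chi(Sigma_14) = 2 - 2*14 = -26.
chi(E) = 6 * (-26) = -156.
genus(E) = (2 - chi(E))/2 = (2 - (-156))/2 = 158/2 = 79

79


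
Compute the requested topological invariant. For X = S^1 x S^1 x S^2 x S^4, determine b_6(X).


Each S^d has Poincare polynomial 1 + t^d.
The product S^1 x S^1 x S^2 x S^4 has Poincare polynomial prod(1+t^d_i).
Expanding: b_0=1, b_1=2, b_2=2, b_3=2, b_4=2, b_5=2, b_6=2, b_7=2, b_8=1.
b_6 = 2

2


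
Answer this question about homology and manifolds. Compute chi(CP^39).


CP^39 has one cell in each even dimension 0, 2, ..., 2*39 (39+1 cells total).
All cells are even-dimensional, so chi = number of cells.
chi = 39 + 1 = 40

40


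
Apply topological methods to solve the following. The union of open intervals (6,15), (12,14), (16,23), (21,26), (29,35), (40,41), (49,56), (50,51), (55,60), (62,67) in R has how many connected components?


Sort and merge overlapping open intervals.
Merged: (6,15), (16,26), (29,35), (40,41), (49,60), (62,67).
Number of components = 6

6


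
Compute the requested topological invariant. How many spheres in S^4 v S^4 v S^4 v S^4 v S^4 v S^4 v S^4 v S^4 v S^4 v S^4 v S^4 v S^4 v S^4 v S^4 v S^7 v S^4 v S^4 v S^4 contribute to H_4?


For a wedge of spheres, H_k (k>0) is free on one generator per sphere of dimension k.
Spheres of dimension 4: count = 17.
b_4 = 17

17


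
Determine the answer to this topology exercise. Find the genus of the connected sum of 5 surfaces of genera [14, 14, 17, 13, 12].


Genus is additive under connected sum of orientable surfaces.
g = 14 + 14 + 17 + 13 + 12 = 70

70


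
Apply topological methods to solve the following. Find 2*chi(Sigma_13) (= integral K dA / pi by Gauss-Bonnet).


Gauss-Bonnet: integral K dA = 2*pi*chi(M).
chi(Sigma_13) = 2 - 2*13 = -24.
(integral K dA)/pi = 2*chi = 2*(-24) = -48

-48


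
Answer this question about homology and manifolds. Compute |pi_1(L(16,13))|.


pi_1(L(p,q)) = Z/pZ for any q coprime to p.
|pi_1(L(16,13))| = 16

16


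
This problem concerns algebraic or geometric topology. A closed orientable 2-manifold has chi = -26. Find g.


chi = 2 - 2g for closed orientable surfaces.
-26 = 2 - 2g
2g = 2 - (-26) = 28
g = 14

14


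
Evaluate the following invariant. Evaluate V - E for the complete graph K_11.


K_11: V = 11, E = C(11,2) = 55.
chi = V - E = 11 - 55 = -44

-44


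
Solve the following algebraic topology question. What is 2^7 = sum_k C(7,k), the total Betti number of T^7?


b_k(T^7) = C(7,k), so the sum over k is sum_k C(7,k) = 2^7.
Total = 2^7 = 128

128


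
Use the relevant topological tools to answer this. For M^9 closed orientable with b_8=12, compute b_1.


Poincare duality for closed orientable n-manifolds: b_k = b_{n-k}.
Here n = 9, so b_1 = b_8 = 12

12


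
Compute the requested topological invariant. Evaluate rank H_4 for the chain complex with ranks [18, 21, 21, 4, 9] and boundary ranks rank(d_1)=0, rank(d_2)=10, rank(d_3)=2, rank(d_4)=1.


rank H_k = rank(ker d_k) - rank(im d_{k+1}).
rank(ker d_4) = rank(C_4) - rank(d_4) = 9 - 1 = 8.
rank(im d_{4+1}) = 0.
rank H_4 = 8 - 0 = 8

8


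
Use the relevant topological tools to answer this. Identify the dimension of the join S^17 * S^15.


Join of spheres: S^m * S^n = S^{m+n+1}.
dim = 17 + 15 + 1 = 33

33


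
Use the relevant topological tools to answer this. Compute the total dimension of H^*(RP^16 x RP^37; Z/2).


dim H^*(RP^n; Z/2) = n+1 (one Z/2 in each degree 0..n).
Total Betti number is multiplicative.
Total = (16+1) * (37+1) = 17 * 38 = 646

646


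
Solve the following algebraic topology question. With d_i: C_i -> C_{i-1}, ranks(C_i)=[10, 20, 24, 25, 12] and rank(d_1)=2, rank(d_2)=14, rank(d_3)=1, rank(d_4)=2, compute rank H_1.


rank H_k = rank(ker d_k) - rank(im d_{k+1}).
rank(ker d_1) = rank(C_1) - rank(d_1) = 20 - 2 = 18.
rank(im d_{1+1}) = 14.
rank H_1 = 18 - 14 = 4

4


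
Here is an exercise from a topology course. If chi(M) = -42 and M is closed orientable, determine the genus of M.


chi = 2 - 2g for closed orientable surfaces.
-42 = 2 - 2g
2g = 2 - (-42) = 44
g = 22

22


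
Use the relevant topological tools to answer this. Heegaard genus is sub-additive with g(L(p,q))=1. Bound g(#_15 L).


Heegaard genus satisfies g(A#B) <= g(A) + g(B).
Each lens space has g = 1.
Upper bound: 15 * 1 = 15

15


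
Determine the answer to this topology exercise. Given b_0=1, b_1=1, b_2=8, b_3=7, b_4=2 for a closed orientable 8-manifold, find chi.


By Poincare duality b_k = b_{8-k}, so full Betti numbers: b_0=1, b_1=1, b_2=8, b_3=7, b_4=2, b_5=7, b_6=8, b_7=1, b_8=1.
chi = sum (-1)^k b_k = 4

4


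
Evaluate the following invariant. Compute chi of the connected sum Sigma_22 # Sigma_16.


chi(Sigma_22) = 2 - 2*22 = -42
chi(Sigma_16) = 2 - 2*16 = -30
For surfaces: chi(A#B) = chi(A) + chi(B) - 2.
chi = -42 + -30 - 2 = -74

-74


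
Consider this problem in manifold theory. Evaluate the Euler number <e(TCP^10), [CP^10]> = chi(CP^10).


For any closed oriented manifold, <e(TM),[M]> = chi(M).
chi(CP^10) = 10+1 = 11

11


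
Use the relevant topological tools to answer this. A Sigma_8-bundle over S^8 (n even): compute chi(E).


chi(S^8) = 2 (n even), chi(Sigma_8) = 2 - 2*8 = -14.
chi(E) = 2 * (-14) = -28

-28


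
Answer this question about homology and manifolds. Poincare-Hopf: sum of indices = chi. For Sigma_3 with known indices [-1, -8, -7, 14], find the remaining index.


Poincare-Hopf: sum of indices = chi(M).
chi(Sigma_3) = 2 - 2*3 = -4.
Sum of known indices = -2.
x = chi - (sum known) = -4 - (-2) = -2

-2


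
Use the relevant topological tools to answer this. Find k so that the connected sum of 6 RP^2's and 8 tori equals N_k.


Since a >= 1, the sum is non-orientable; each T^2 can be replaced by RP^2 # RP^2 (since T^2#RP^2 = 3RP^2).
Total crosscaps k = 6 + 2*8 = 22.
Check via chi: chi = 6*1 + 8*0 - (6+8-1)*2 = -20 = 2 - k = -20. Consistent.

22


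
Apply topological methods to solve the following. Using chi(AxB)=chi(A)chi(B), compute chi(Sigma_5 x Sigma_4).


chi(Sigma_5) = 2 - 2*5 = -8
chi(Sigma_4) = 2 - 2*4 = -6
chi(product) = (-8) * (-6) = 48

48


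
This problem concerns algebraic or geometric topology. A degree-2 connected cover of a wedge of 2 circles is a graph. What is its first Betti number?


Nielsen-Schreier: an index-n subgroup of F_r is free of rank 1 + n(r-1).
Equivalently: chi(cover) = n*chi(base); chi(vee_r S^1) = 1 - 2 = -1.
chi(E) = 2*(-1) = -2; rank = 1 - chi(E) = 1 - (-2) = 3.
rank = 1 + 2*(2-1) = 1 + 2 = 3

3


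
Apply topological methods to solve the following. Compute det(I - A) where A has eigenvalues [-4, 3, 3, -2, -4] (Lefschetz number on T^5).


For a torus self-map: L(f) = det(I - A) where A acts on H_1.
L(f) = (1--4) * (1-3) * (1-3) * (1--2) * (1--4) = 5 * -2 * -2 * 3 * 5 = 300

300


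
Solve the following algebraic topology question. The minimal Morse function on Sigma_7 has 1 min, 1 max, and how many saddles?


A perfect Morse function has m_k = b_k.
For Sigma_7: b_0=1, b_1=2g=14, b_2=1.
Saddles m_1 = 2g = 14

14


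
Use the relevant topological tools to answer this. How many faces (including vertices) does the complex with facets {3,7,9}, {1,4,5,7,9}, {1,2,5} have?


Each maximal simplex on m vertices has 2^m - 1 nonempty faces.
Take the union (dedupe shared faces).
Total distinct faces = 39

39


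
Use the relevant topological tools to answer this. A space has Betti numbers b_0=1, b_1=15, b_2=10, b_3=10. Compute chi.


chi = sum_k (-1)^k b_k.
= (1) + (-15) + (10) + (-10)
= -14

-14


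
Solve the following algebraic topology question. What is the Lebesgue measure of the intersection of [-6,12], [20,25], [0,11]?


Intersection = [max(a_i), min(b_i)] = [20, 11].
Since 20 > 11, the intersection is empty.
Length = 0

0


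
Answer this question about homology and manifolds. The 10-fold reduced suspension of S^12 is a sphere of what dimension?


Each suspension raises dimension by 1: Sigma S^n = S^{n+1}.
Sigma^10 S^12 = S^{12+10} = S^22

22


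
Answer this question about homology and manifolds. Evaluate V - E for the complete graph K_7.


K_7: V = 7, E = C(7,2) = 21.
chi = V - E = 7 - 21 = -14

-14


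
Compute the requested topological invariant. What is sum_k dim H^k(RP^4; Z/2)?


H^k(RP^4; Z/2) = Z/2 for each 0 <= k <= 4.
Total dimension = 4 + 1 = 5

5


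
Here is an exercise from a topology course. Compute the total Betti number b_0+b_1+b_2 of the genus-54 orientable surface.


For Sigma_54: b_0 = 1, b_1 = 2g = 108, b_2 = 1.
Total = 1 + 108 + 1 = 110

110


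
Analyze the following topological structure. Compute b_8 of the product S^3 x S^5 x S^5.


Each S^d has Poincare polynomial 1 + t^d.
The product S^3 x S^5 x S^5 has Poincare polynomial prod(1+t^d_i).
Expanding: b_0=1, b_3=1, b_5=2, b_8=2, b_10=1, b_13=1.
b_8 = 2

2


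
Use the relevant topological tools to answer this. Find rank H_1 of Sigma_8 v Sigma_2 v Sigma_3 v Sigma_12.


For a wedge X v Y: reduced H_k(X v Y) = H_k(X) + H_k(Y).
Each Sigma_g contributes b_1 = 2g.
b_1 = 16 + 4 + 6 + 24 = 50

50


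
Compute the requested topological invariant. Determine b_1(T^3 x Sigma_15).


pi_1(A x B) = pi_1(A) x pi_1(B); rank of abelianization = b_1.
b_1(T^3) = 3, b_1(Sigma_15) = 2*15 = 30.
b_1(product) = 3 + 30 = 33

33


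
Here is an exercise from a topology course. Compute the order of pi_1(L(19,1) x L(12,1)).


pi_1(X x Y) = pi_1(X) x pi_1(Y).
pi_1(L(19,1)) = Z/19, pi_1(L(12,1)) = Z/12.
|Z/19 x Z/12| = 19 * 12 = 228

228


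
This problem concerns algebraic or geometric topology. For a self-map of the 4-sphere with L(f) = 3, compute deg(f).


L(f) = 1 + (-1)^4 deg(f) on S^4.
3 = 1 + (-1)^4 * deg(f)
(-1)^4 * deg(f) = 2
deg(f) = 2

2


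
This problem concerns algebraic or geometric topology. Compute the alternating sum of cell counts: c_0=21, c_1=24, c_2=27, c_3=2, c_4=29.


chi = sum_k (-1)^k c_k.
= (-1)^0*21 + (-1)^1*24 + (-1)^2*27 + (-1)^3*2 + (-1)^4*29
= (21) + (-24) + (27) + (-2) + (29)
= 51

51


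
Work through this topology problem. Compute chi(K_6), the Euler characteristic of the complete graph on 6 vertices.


K_6: V = 6, E = C(6,2) = 15.
chi = V - E = 6 - 15 = -9

-9


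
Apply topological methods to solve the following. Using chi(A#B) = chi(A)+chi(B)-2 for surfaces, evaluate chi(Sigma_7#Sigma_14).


chi(Sigma_7) = 2 - 2*7 = -12
chi(Sigma_14) = 2 - 2*14 = -26
For surfaces: chi(A#B) = chi(A) + chi(B) - 2.
chi = -12 + -26 - 2 = -40

-40


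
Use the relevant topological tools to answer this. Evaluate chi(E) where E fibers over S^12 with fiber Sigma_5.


chi(S^12) = 2 (n even), chi(Sigma_5) = 2 - 2*5 = -8.
chi(E) = 2 * (-8) = -16

-16


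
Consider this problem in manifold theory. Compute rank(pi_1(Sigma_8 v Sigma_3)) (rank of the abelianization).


For a wedge: H_1(A v B) = H_1(A) + H_1(B).
b_1(Sigma_8) = 16, b_1(Sigma_3) = 6.
b_1 = 16 + 6 = 22

22


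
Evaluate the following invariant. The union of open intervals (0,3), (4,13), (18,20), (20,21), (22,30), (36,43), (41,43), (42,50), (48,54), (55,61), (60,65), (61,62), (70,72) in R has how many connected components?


Sort and merge overlapping open intervals.
Merged: (0,3), (4,13), (18,20), (20,21), (22,30), (36,54), (55,65), (70,72).
Number of components = 8

8


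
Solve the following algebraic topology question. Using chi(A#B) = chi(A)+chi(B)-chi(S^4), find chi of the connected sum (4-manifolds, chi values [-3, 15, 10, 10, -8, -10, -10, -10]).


For n-manifolds: chi(A#B) = chi(A) + chi(B) - chi(S^4).
chi(S^4) = 1 + (-1)^4 = 2.
chi(#) = (sum chi_i) - (8-1)*chi(S^4) = -6 - 7*2 = -20

-20


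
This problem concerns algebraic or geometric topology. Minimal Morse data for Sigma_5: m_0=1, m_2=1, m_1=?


A perfect Morse function has m_k = b_k.
For Sigma_5: b_0=1, b_1=2g=10, b_2=1.
Saddles m_1 = 2g = 10

10


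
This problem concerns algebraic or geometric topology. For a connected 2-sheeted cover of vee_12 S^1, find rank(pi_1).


Nielsen-Schreier: an index-n subgroup of F_r is free of rank 1 + n(r-1).
Equivalently: chi(cover) = n*chi(base); chi(vee_r S^1) = 1 - 12 = -11.
chi(E) = 2*(-11) = -22; rank = 1 - chi(E) = 1 - (-22) = 23.
rank = 1 + 2*(12-1) = 1 + 22 = 23

23


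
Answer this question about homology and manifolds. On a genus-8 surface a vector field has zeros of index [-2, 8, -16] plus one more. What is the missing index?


Poincare-Hopf: sum of indices = chi(M).
chi(Sigma_8) = 2 - 2*8 = -14.
Sum of known indices = -10.
x = chi - (sum known) = -14 - (-10) = -4

-4


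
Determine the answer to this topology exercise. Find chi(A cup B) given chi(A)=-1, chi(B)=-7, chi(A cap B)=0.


chi(A cup B) = chi(A) + chi(B) - chi(A cap B)
= -1 + (-7) - (0)
= -8

-8


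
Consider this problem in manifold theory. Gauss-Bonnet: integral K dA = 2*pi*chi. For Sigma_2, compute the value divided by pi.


Gauss-Bonnet: integral K dA = 2*pi*chi(M).
chi(Sigma_2) = 2 - 2*2 = -2.
(integral K dA)/pi = 2*chi = 2*(-2) = -4

-4


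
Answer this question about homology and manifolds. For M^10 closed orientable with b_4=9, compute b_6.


Poincare duality for closed orientable n-manifolds: b_k = b_{n-k}.
Here n = 10, so b_6 = b_4 = 9

9


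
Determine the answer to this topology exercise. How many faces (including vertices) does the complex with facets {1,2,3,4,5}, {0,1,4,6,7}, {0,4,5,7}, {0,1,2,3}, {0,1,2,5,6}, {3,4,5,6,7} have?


Each maximal simplex on m vertices has 2^m - 1 nonempty faces.
Take the union (dedupe shared faces).
Total distinct faces = 101

101


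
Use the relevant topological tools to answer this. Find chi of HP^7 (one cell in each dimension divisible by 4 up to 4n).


HP^7 has one cell in each dimension 0, 4, ..., 4*7 (7+1 cells, all even-dim).
chi = 7 + 1 = 8

8


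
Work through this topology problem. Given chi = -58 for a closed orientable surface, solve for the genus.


chi = 2 - 2g for closed orientable surfaces.
-58 = 2 - 2g
2g = 2 - (-58) = 60
g = 30

30


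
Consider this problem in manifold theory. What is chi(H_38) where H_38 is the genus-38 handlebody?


A genus-g handlebody deformation retracts to a wedge of g circles.
chi(vee_g S^1) = 1 - g.
chi(H_38) = 1 - 38 = -37

-37


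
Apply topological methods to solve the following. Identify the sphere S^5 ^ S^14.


S^m ^ S^n = S^{m+n}.
k = 5 + 14 = 19

19


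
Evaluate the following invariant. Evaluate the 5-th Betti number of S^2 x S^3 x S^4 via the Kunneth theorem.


Each S^d has Poincare polynomial 1 + t^d.
The product S^2 x S^3 x S^4 has Poincare polynomial prod(1+t^d_i).
Expanding: b_0=1, b_2=1, b_3=1, b_4=1, b_5=1, b_6=1, b_7=1, b_9=1.
b_5 = 1

1


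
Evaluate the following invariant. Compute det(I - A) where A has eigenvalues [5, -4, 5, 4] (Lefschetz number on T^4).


For a torus self-map: L(f) = det(I - A) where A acts on H_1.
L(f) = (1-5) * (1--4) * (1-5) * (1-4) = -4 * 5 * -4 * -3 = -240

-240
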